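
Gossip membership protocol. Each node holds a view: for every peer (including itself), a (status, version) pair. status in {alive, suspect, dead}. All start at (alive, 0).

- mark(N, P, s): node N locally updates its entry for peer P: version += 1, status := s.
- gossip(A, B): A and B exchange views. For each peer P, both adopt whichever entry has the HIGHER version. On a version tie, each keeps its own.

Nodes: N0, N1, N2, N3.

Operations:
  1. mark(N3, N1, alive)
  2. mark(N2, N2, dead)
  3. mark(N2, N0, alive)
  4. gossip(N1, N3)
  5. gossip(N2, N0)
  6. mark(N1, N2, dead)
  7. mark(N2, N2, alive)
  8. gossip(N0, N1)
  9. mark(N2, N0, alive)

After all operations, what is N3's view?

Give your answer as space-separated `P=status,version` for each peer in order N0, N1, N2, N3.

Answer: N0=alive,0 N1=alive,1 N2=alive,0 N3=alive,0

Derivation:
Op 1: N3 marks N1=alive -> (alive,v1)
Op 2: N2 marks N2=dead -> (dead,v1)
Op 3: N2 marks N0=alive -> (alive,v1)
Op 4: gossip N1<->N3 -> N1.N0=(alive,v0) N1.N1=(alive,v1) N1.N2=(alive,v0) N1.N3=(alive,v0) | N3.N0=(alive,v0) N3.N1=(alive,v1) N3.N2=(alive,v0) N3.N3=(alive,v0)
Op 5: gossip N2<->N0 -> N2.N0=(alive,v1) N2.N1=(alive,v0) N2.N2=(dead,v1) N2.N3=(alive,v0) | N0.N0=(alive,v1) N0.N1=(alive,v0) N0.N2=(dead,v1) N0.N3=(alive,v0)
Op 6: N1 marks N2=dead -> (dead,v1)
Op 7: N2 marks N2=alive -> (alive,v2)
Op 8: gossip N0<->N1 -> N0.N0=(alive,v1) N0.N1=(alive,v1) N0.N2=(dead,v1) N0.N3=(alive,v0) | N1.N0=(alive,v1) N1.N1=(alive,v1) N1.N2=(dead,v1) N1.N3=(alive,v0)
Op 9: N2 marks N0=alive -> (alive,v2)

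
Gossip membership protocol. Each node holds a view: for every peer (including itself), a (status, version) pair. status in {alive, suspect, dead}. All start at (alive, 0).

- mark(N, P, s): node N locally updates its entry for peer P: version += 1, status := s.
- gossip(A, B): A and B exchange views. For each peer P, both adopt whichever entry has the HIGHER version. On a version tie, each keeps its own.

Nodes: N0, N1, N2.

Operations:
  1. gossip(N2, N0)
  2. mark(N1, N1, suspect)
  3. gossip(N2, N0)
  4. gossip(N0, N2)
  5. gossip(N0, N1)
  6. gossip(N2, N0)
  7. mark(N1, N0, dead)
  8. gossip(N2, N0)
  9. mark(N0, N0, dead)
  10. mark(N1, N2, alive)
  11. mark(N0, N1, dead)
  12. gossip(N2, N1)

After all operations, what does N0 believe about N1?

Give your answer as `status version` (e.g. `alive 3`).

Op 1: gossip N2<->N0 -> N2.N0=(alive,v0) N2.N1=(alive,v0) N2.N2=(alive,v0) | N0.N0=(alive,v0) N0.N1=(alive,v0) N0.N2=(alive,v0)
Op 2: N1 marks N1=suspect -> (suspect,v1)
Op 3: gossip N2<->N0 -> N2.N0=(alive,v0) N2.N1=(alive,v0) N2.N2=(alive,v0) | N0.N0=(alive,v0) N0.N1=(alive,v0) N0.N2=(alive,v0)
Op 4: gossip N0<->N2 -> N0.N0=(alive,v0) N0.N1=(alive,v0) N0.N2=(alive,v0) | N2.N0=(alive,v0) N2.N1=(alive,v0) N2.N2=(alive,v0)
Op 5: gossip N0<->N1 -> N0.N0=(alive,v0) N0.N1=(suspect,v1) N0.N2=(alive,v0) | N1.N0=(alive,v0) N1.N1=(suspect,v1) N1.N2=(alive,v0)
Op 6: gossip N2<->N0 -> N2.N0=(alive,v0) N2.N1=(suspect,v1) N2.N2=(alive,v0) | N0.N0=(alive,v0) N0.N1=(suspect,v1) N0.N2=(alive,v0)
Op 7: N1 marks N0=dead -> (dead,v1)
Op 8: gossip N2<->N0 -> N2.N0=(alive,v0) N2.N1=(suspect,v1) N2.N2=(alive,v0) | N0.N0=(alive,v0) N0.N1=(suspect,v1) N0.N2=(alive,v0)
Op 9: N0 marks N0=dead -> (dead,v1)
Op 10: N1 marks N2=alive -> (alive,v1)
Op 11: N0 marks N1=dead -> (dead,v2)
Op 12: gossip N2<->N1 -> N2.N0=(dead,v1) N2.N1=(suspect,v1) N2.N2=(alive,v1) | N1.N0=(dead,v1) N1.N1=(suspect,v1) N1.N2=(alive,v1)

Answer: dead 2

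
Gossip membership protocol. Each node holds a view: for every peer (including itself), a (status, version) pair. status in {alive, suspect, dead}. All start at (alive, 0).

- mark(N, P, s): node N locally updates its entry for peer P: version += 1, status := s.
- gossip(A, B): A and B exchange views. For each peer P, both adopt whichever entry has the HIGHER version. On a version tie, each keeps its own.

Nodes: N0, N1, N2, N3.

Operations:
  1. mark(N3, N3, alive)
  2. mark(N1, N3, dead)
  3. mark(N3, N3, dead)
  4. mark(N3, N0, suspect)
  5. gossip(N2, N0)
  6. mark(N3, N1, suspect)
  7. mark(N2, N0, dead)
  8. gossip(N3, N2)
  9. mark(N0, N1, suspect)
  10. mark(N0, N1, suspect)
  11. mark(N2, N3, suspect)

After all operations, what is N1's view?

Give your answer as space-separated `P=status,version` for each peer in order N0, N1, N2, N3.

Op 1: N3 marks N3=alive -> (alive,v1)
Op 2: N1 marks N3=dead -> (dead,v1)
Op 3: N3 marks N3=dead -> (dead,v2)
Op 4: N3 marks N0=suspect -> (suspect,v1)
Op 5: gossip N2<->N0 -> N2.N0=(alive,v0) N2.N1=(alive,v0) N2.N2=(alive,v0) N2.N3=(alive,v0) | N0.N0=(alive,v0) N0.N1=(alive,v0) N0.N2=(alive,v0) N0.N3=(alive,v0)
Op 6: N3 marks N1=suspect -> (suspect,v1)
Op 7: N2 marks N0=dead -> (dead,v1)
Op 8: gossip N3<->N2 -> N3.N0=(suspect,v1) N3.N1=(suspect,v1) N3.N2=(alive,v0) N3.N3=(dead,v2) | N2.N0=(dead,v1) N2.N1=(suspect,v1) N2.N2=(alive,v0) N2.N3=(dead,v2)
Op 9: N0 marks N1=suspect -> (suspect,v1)
Op 10: N0 marks N1=suspect -> (suspect,v2)
Op 11: N2 marks N3=suspect -> (suspect,v3)

Answer: N0=alive,0 N1=alive,0 N2=alive,0 N3=dead,1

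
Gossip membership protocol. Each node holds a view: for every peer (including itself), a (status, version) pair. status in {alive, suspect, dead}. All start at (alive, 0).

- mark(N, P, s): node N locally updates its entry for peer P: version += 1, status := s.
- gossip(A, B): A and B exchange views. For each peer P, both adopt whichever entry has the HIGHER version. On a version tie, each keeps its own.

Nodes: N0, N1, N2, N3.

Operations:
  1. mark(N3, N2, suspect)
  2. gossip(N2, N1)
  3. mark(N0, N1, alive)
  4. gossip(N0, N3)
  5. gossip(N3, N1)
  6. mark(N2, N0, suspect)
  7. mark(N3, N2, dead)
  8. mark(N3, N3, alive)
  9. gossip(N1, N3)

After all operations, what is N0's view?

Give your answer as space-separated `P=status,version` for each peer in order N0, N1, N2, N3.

Op 1: N3 marks N2=suspect -> (suspect,v1)
Op 2: gossip N2<->N1 -> N2.N0=(alive,v0) N2.N1=(alive,v0) N2.N2=(alive,v0) N2.N3=(alive,v0) | N1.N0=(alive,v0) N1.N1=(alive,v0) N1.N2=(alive,v0) N1.N3=(alive,v0)
Op 3: N0 marks N1=alive -> (alive,v1)
Op 4: gossip N0<->N3 -> N0.N0=(alive,v0) N0.N1=(alive,v1) N0.N2=(suspect,v1) N0.N3=(alive,v0) | N3.N0=(alive,v0) N3.N1=(alive,v1) N3.N2=(suspect,v1) N3.N3=(alive,v0)
Op 5: gossip N3<->N1 -> N3.N0=(alive,v0) N3.N1=(alive,v1) N3.N2=(suspect,v1) N3.N3=(alive,v0) | N1.N0=(alive,v0) N1.N1=(alive,v1) N1.N2=(suspect,v1) N1.N3=(alive,v0)
Op 6: N2 marks N0=suspect -> (suspect,v1)
Op 7: N3 marks N2=dead -> (dead,v2)
Op 8: N3 marks N3=alive -> (alive,v1)
Op 9: gossip N1<->N3 -> N1.N0=(alive,v0) N1.N1=(alive,v1) N1.N2=(dead,v2) N1.N3=(alive,v1) | N3.N0=(alive,v0) N3.N1=(alive,v1) N3.N2=(dead,v2) N3.N3=(alive,v1)

Answer: N0=alive,0 N1=alive,1 N2=suspect,1 N3=alive,0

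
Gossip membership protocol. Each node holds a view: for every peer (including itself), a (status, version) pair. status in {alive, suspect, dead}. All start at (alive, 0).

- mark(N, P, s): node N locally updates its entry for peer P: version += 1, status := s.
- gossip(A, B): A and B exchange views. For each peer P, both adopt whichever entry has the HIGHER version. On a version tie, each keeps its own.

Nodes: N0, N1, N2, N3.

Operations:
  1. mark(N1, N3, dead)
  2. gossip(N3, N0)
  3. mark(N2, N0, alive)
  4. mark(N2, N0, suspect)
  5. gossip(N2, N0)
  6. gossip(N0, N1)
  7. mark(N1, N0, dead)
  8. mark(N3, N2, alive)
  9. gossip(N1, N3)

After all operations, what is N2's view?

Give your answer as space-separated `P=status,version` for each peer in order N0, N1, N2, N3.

Op 1: N1 marks N3=dead -> (dead,v1)
Op 2: gossip N3<->N0 -> N3.N0=(alive,v0) N3.N1=(alive,v0) N3.N2=(alive,v0) N3.N3=(alive,v0) | N0.N0=(alive,v0) N0.N1=(alive,v0) N0.N2=(alive,v0) N0.N3=(alive,v0)
Op 3: N2 marks N0=alive -> (alive,v1)
Op 4: N2 marks N0=suspect -> (suspect,v2)
Op 5: gossip N2<->N0 -> N2.N0=(suspect,v2) N2.N1=(alive,v0) N2.N2=(alive,v0) N2.N3=(alive,v0) | N0.N0=(suspect,v2) N0.N1=(alive,v0) N0.N2=(alive,v0) N0.N3=(alive,v0)
Op 6: gossip N0<->N1 -> N0.N0=(suspect,v2) N0.N1=(alive,v0) N0.N2=(alive,v0) N0.N3=(dead,v1) | N1.N0=(suspect,v2) N1.N1=(alive,v0) N1.N2=(alive,v0) N1.N3=(dead,v1)
Op 7: N1 marks N0=dead -> (dead,v3)
Op 8: N3 marks N2=alive -> (alive,v1)
Op 9: gossip N1<->N3 -> N1.N0=(dead,v3) N1.N1=(alive,v0) N1.N2=(alive,v1) N1.N3=(dead,v1) | N3.N0=(dead,v3) N3.N1=(alive,v0) N3.N2=(alive,v1) N3.N3=(dead,v1)

Answer: N0=suspect,2 N1=alive,0 N2=alive,0 N3=alive,0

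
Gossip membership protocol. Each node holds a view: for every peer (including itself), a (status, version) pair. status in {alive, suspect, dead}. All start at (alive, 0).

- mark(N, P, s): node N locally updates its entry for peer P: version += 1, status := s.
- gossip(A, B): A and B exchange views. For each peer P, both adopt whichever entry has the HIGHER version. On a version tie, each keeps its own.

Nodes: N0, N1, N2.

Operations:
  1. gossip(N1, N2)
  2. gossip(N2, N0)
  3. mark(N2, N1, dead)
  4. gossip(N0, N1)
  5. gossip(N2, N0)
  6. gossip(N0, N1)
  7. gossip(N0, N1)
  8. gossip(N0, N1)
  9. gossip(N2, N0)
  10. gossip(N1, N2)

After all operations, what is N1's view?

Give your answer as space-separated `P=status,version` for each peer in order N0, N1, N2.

Op 1: gossip N1<->N2 -> N1.N0=(alive,v0) N1.N1=(alive,v0) N1.N2=(alive,v0) | N2.N0=(alive,v0) N2.N1=(alive,v0) N2.N2=(alive,v0)
Op 2: gossip N2<->N0 -> N2.N0=(alive,v0) N2.N1=(alive,v0) N2.N2=(alive,v0) | N0.N0=(alive,v0) N0.N1=(alive,v0) N0.N2=(alive,v0)
Op 3: N2 marks N1=dead -> (dead,v1)
Op 4: gossip N0<->N1 -> N0.N0=(alive,v0) N0.N1=(alive,v0) N0.N2=(alive,v0) | N1.N0=(alive,v0) N1.N1=(alive,v0) N1.N2=(alive,v0)
Op 5: gossip N2<->N0 -> N2.N0=(alive,v0) N2.N1=(dead,v1) N2.N2=(alive,v0) | N0.N0=(alive,v0) N0.N1=(dead,v1) N0.N2=(alive,v0)
Op 6: gossip N0<->N1 -> N0.N0=(alive,v0) N0.N1=(dead,v1) N0.N2=(alive,v0) | N1.N0=(alive,v0) N1.N1=(dead,v1) N1.N2=(alive,v0)
Op 7: gossip N0<->N1 -> N0.N0=(alive,v0) N0.N1=(dead,v1) N0.N2=(alive,v0) | N1.N0=(alive,v0) N1.N1=(dead,v1) N1.N2=(alive,v0)
Op 8: gossip N0<->N1 -> N0.N0=(alive,v0) N0.N1=(dead,v1) N0.N2=(alive,v0) | N1.N0=(alive,v0) N1.N1=(dead,v1) N1.N2=(alive,v0)
Op 9: gossip N2<->N0 -> N2.N0=(alive,v0) N2.N1=(dead,v1) N2.N2=(alive,v0) | N0.N0=(alive,v0) N0.N1=(dead,v1) N0.N2=(alive,v0)
Op 10: gossip N1<->N2 -> N1.N0=(alive,v0) N1.N1=(dead,v1) N1.N2=(alive,v0) | N2.N0=(alive,v0) N2.N1=(dead,v1) N2.N2=(alive,v0)

Answer: N0=alive,0 N1=dead,1 N2=alive,0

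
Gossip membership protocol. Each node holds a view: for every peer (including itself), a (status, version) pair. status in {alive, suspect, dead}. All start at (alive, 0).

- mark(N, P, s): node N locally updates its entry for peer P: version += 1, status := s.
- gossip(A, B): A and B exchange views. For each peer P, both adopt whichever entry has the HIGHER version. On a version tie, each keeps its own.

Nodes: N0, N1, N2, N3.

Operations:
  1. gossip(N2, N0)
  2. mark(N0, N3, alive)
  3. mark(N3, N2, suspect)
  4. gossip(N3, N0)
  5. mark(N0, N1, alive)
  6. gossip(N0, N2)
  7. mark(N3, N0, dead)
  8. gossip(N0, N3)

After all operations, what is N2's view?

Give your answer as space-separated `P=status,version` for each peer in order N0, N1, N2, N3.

Op 1: gossip N2<->N0 -> N2.N0=(alive,v0) N2.N1=(alive,v0) N2.N2=(alive,v0) N2.N3=(alive,v0) | N0.N0=(alive,v0) N0.N1=(alive,v0) N0.N2=(alive,v0) N0.N3=(alive,v0)
Op 2: N0 marks N3=alive -> (alive,v1)
Op 3: N3 marks N2=suspect -> (suspect,v1)
Op 4: gossip N3<->N0 -> N3.N0=(alive,v0) N3.N1=(alive,v0) N3.N2=(suspect,v1) N3.N3=(alive,v1) | N0.N0=(alive,v0) N0.N1=(alive,v0) N0.N2=(suspect,v1) N0.N3=(alive,v1)
Op 5: N0 marks N1=alive -> (alive,v1)
Op 6: gossip N0<->N2 -> N0.N0=(alive,v0) N0.N1=(alive,v1) N0.N2=(suspect,v1) N0.N3=(alive,v1) | N2.N0=(alive,v0) N2.N1=(alive,v1) N2.N2=(suspect,v1) N2.N3=(alive,v1)
Op 7: N3 marks N0=dead -> (dead,v1)
Op 8: gossip N0<->N3 -> N0.N0=(dead,v1) N0.N1=(alive,v1) N0.N2=(suspect,v1) N0.N3=(alive,v1) | N3.N0=(dead,v1) N3.N1=(alive,v1) N3.N2=(suspect,v1) N3.N3=(alive,v1)

Answer: N0=alive,0 N1=alive,1 N2=suspect,1 N3=alive,1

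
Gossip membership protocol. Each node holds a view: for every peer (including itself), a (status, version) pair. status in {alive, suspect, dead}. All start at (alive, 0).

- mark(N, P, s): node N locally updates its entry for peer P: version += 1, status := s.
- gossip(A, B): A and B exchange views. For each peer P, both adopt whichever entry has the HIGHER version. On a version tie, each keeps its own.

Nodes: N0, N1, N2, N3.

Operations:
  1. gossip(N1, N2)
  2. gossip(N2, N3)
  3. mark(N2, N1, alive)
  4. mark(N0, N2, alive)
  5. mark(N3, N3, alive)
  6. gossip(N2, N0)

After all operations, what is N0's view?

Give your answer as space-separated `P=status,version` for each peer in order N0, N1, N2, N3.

Answer: N0=alive,0 N1=alive,1 N2=alive,1 N3=alive,0

Derivation:
Op 1: gossip N1<->N2 -> N1.N0=(alive,v0) N1.N1=(alive,v0) N1.N2=(alive,v0) N1.N3=(alive,v0) | N2.N0=(alive,v0) N2.N1=(alive,v0) N2.N2=(alive,v0) N2.N3=(alive,v0)
Op 2: gossip N2<->N3 -> N2.N0=(alive,v0) N2.N1=(alive,v0) N2.N2=(alive,v0) N2.N3=(alive,v0) | N3.N0=(alive,v0) N3.N1=(alive,v0) N3.N2=(alive,v0) N3.N3=(alive,v0)
Op 3: N2 marks N1=alive -> (alive,v1)
Op 4: N0 marks N2=alive -> (alive,v1)
Op 5: N3 marks N3=alive -> (alive,v1)
Op 6: gossip N2<->N0 -> N2.N0=(alive,v0) N2.N1=(alive,v1) N2.N2=(alive,v1) N2.N3=(alive,v0) | N0.N0=(alive,v0) N0.N1=(alive,v1) N0.N2=(alive,v1) N0.N3=(alive,v0)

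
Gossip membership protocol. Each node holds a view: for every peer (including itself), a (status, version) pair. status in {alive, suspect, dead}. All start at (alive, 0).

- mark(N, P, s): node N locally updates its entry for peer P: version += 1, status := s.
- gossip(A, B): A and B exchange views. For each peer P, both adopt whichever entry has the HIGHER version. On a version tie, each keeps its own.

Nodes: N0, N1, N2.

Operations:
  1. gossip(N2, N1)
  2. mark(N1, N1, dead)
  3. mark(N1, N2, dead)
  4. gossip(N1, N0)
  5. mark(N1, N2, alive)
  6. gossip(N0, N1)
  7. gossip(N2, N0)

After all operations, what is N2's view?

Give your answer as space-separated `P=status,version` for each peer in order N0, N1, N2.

Op 1: gossip N2<->N1 -> N2.N0=(alive,v0) N2.N1=(alive,v0) N2.N2=(alive,v0) | N1.N0=(alive,v0) N1.N1=(alive,v0) N1.N2=(alive,v0)
Op 2: N1 marks N1=dead -> (dead,v1)
Op 3: N1 marks N2=dead -> (dead,v1)
Op 4: gossip N1<->N0 -> N1.N0=(alive,v0) N1.N1=(dead,v1) N1.N2=(dead,v1) | N0.N0=(alive,v0) N0.N1=(dead,v1) N0.N2=(dead,v1)
Op 5: N1 marks N2=alive -> (alive,v2)
Op 6: gossip N0<->N1 -> N0.N0=(alive,v0) N0.N1=(dead,v1) N0.N2=(alive,v2) | N1.N0=(alive,v0) N1.N1=(dead,v1) N1.N2=(alive,v2)
Op 7: gossip N2<->N0 -> N2.N0=(alive,v0) N2.N1=(dead,v1) N2.N2=(alive,v2) | N0.N0=(alive,v0) N0.N1=(dead,v1) N0.N2=(alive,v2)

Answer: N0=alive,0 N1=dead,1 N2=alive,2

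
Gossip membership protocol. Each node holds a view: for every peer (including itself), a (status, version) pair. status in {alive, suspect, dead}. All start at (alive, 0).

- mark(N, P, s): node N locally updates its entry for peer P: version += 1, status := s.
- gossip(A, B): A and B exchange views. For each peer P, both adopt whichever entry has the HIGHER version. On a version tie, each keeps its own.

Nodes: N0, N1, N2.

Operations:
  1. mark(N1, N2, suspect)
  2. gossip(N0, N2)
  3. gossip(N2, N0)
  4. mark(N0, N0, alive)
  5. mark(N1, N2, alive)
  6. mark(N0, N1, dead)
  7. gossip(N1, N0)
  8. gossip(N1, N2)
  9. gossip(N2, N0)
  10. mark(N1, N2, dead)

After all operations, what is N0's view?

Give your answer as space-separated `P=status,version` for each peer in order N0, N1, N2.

Op 1: N1 marks N2=suspect -> (suspect,v1)
Op 2: gossip N0<->N2 -> N0.N0=(alive,v0) N0.N1=(alive,v0) N0.N2=(alive,v0) | N2.N0=(alive,v0) N2.N1=(alive,v0) N2.N2=(alive,v0)
Op 3: gossip N2<->N0 -> N2.N0=(alive,v0) N2.N1=(alive,v0) N2.N2=(alive,v0) | N0.N0=(alive,v0) N0.N1=(alive,v0) N0.N2=(alive,v0)
Op 4: N0 marks N0=alive -> (alive,v1)
Op 5: N1 marks N2=alive -> (alive,v2)
Op 6: N0 marks N1=dead -> (dead,v1)
Op 7: gossip N1<->N0 -> N1.N0=(alive,v1) N1.N1=(dead,v1) N1.N2=(alive,v2) | N0.N0=(alive,v1) N0.N1=(dead,v1) N0.N2=(alive,v2)
Op 8: gossip N1<->N2 -> N1.N0=(alive,v1) N1.N1=(dead,v1) N1.N2=(alive,v2) | N2.N0=(alive,v1) N2.N1=(dead,v1) N2.N2=(alive,v2)
Op 9: gossip N2<->N0 -> N2.N0=(alive,v1) N2.N1=(dead,v1) N2.N2=(alive,v2) | N0.N0=(alive,v1) N0.N1=(dead,v1) N0.N2=(alive,v2)
Op 10: N1 marks N2=dead -> (dead,v3)

Answer: N0=alive,1 N1=dead,1 N2=alive,2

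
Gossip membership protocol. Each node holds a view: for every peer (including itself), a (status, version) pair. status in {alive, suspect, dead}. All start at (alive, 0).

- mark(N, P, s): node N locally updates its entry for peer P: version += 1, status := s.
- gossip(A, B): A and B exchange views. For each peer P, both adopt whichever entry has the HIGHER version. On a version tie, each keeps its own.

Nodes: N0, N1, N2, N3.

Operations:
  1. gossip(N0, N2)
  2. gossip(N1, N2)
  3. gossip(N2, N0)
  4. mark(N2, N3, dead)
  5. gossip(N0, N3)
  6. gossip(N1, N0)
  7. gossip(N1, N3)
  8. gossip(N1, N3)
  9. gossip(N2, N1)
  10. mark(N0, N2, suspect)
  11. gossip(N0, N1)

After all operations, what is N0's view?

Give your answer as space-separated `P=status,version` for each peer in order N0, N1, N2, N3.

Op 1: gossip N0<->N2 -> N0.N0=(alive,v0) N0.N1=(alive,v0) N0.N2=(alive,v0) N0.N3=(alive,v0) | N2.N0=(alive,v0) N2.N1=(alive,v0) N2.N2=(alive,v0) N2.N3=(alive,v0)
Op 2: gossip N1<->N2 -> N1.N0=(alive,v0) N1.N1=(alive,v0) N1.N2=(alive,v0) N1.N3=(alive,v0) | N2.N0=(alive,v0) N2.N1=(alive,v0) N2.N2=(alive,v0) N2.N3=(alive,v0)
Op 3: gossip N2<->N0 -> N2.N0=(alive,v0) N2.N1=(alive,v0) N2.N2=(alive,v0) N2.N3=(alive,v0) | N0.N0=(alive,v0) N0.N1=(alive,v0) N0.N2=(alive,v0) N0.N3=(alive,v0)
Op 4: N2 marks N3=dead -> (dead,v1)
Op 5: gossip N0<->N3 -> N0.N0=(alive,v0) N0.N1=(alive,v0) N0.N2=(alive,v0) N0.N3=(alive,v0) | N3.N0=(alive,v0) N3.N1=(alive,v0) N3.N2=(alive,v0) N3.N3=(alive,v0)
Op 6: gossip N1<->N0 -> N1.N0=(alive,v0) N1.N1=(alive,v0) N1.N2=(alive,v0) N1.N3=(alive,v0) | N0.N0=(alive,v0) N0.N1=(alive,v0) N0.N2=(alive,v0) N0.N3=(alive,v0)
Op 7: gossip N1<->N3 -> N1.N0=(alive,v0) N1.N1=(alive,v0) N1.N2=(alive,v0) N1.N3=(alive,v0) | N3.N0=(alive,v0) N3.N1=(alive,v0) N3.N2=(alive,v0) N3.N3=(alive,v0)
Op 8: gossip N1<->N3 -> N1.N0=(alive,v0) N1.N1=(alive,v0) N1.N2=(alive,v0) N1.N3=(alive,v0) | N3.N0=(alive,v0) N3.N1=(alive,v0) N3.N2=(alive,v0) N3.N3=(alive,v0)
Op 9: gossip N2<->N1 -> N2.N0=(alive,v0) N2.N1=(alive,v0) N2.N2=(alive,v0) N2.N3=(dead,v1) | N1.N0=(alive,v0) N1.N1=(alive,v0) N1.N2=(alive,v0) N1.N3=(dead,v1)
Op 10: N0 marks N2=suspect -> (suspect,v1)
Op 11: gossip N0<->N1 -> N0.N0=(alive,v0) N0.N1=(alive,v0) N0.N2=(suspect,v1) N0.N3=(dead,v1) | N1.N0=(alive,v0) N1.N1=(alive,v0) N1.N2=(suspect,v1) N1.N3=(dead,v1)

Answer: N0=alive,0 N1=alive,0 N2=suspect,1 N3=dead,1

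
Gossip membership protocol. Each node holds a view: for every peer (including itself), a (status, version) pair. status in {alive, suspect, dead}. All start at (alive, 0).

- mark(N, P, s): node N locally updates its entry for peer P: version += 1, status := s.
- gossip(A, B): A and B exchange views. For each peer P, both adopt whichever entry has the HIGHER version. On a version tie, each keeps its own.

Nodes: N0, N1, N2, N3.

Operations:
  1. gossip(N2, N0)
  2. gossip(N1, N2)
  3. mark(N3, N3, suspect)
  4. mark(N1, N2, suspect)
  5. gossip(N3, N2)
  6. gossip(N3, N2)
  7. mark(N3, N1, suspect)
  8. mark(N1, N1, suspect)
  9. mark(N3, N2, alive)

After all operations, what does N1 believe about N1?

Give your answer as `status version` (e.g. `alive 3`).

Op 1: gossip N2<->N0 -> N2.N0=(alive,v0) N2.N1=(alive,v0) N2.N2=(alive,v0) N2.N3=(alive,v0) | N0.N0=(alive,v0) N0.N1=(alive,v0) N0.N2=(alive,v0) N0.N3=(alive,v0)
Op 2: gossip N1<->N2 -> N1.N0=(alive,v0) N1.N1=(alive,v0) N1.N2=(alive,v0) N1.N3=(alive,v0) | N2.N0=(alive,v0) N2.N1=(alive,v0) N2.N2=(alive,v0) N2.N3=(alive,v0)
Op 3: N3 marks N3=suspect -> (suspect,v1)
Op 4: N1 marks N2=suspect -> (suspect,v1)
Op 5: gossip N3<->N2 -> N3.N0=(alive,v0) N3.N1=(alive,v0) N3.N2=(alive,v0) N3.N3=(suspect,v1) | N2.N0=(alive,v0) N2.N1=(alive,v0) N2.N2=(alive,v0) N2.N3=(suspect,v1)
Op 6: gossip N3<->N2 -> N3.N0=(alive,v0) N3.N1=(alive,v0) N3.N2=(alive,v0) N3.N3=(suspect,v1) | N2.N0=(alive,v0) N2.N1=(alive,v0) N2.N2=(alive,v0) N2.N3=(suspect,v1)
Op 7: N3 marks N1=suspect -> (suspect,v1)
Op 8: N1 marks N1=suspect -> (suspect,v1)
Op 9: N3 marks N2=alive -> (alive,v1)

Answer: suspect 1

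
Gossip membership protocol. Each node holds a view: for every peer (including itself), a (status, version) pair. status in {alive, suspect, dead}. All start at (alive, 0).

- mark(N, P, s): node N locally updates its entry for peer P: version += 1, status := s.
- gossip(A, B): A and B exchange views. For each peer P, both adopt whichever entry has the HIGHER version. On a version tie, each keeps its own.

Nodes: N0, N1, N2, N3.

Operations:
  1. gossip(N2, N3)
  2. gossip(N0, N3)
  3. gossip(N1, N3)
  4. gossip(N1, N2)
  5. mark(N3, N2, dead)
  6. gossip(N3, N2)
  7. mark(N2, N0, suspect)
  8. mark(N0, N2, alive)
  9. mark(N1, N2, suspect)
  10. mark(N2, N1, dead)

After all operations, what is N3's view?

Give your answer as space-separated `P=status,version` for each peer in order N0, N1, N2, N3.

Op 1: gossip N2<->N3 -> N2.N0=(alive,v0) N2.N1=(alive,v0) N2.N2=(alive,v0) N2.N3=(alive,v0) | N3.N0=(alive,v0) N3.N1=(alive,v0) N3.N2=(alive,v0) N3.N3=(alive,v0)
Op 2: gossip N0<->N3 -> N0.N0=(alive,v0) N0.N1=(alive,v0) N0.N2=(alive,v0) N0.N3=(alive,v0) | N3.N0=(alive,v0) N3.N1=(alive,v0) N3.N2=(alive,v0) N3.N3=(alive,v0)
Op 3: gossip N1<->N3 -> N1.N0=(alive,v0) N1.N1=(alive,v0) N1.N2=(alive,v0) N1.N3=(alive,v0) | N3.N0=(alive,v0) N3.N1=(alive,v0) N3.N2=(alive,v0) N3.N3=(alive,v0)
Op 4: gossip N1<->N2 -> N1.N0=(alive,v0) N1.N1=(alive,v0) N1.N2=(alive,v0) N1.N3=(alive,v0) | N2.N0=(alive,v0) N2.N1=(alive,v0) N2.N2=(alive,v0) N2.N3=(alive,v0)
Op 5: N3 marks N2=dead -> (dead,v1)
Op 6: gossip N3<->N2 -> N3.N0=(alive,v0) N3.N1=(alive,v0) N3.N2=(dead,v1) N3.N3=(alive,v0) | N2.N0=(alive,v0) N2.N1=(alive,v0) N2.N2=(dead,v1) N2.N3=(alive,v0)
Op 7: N2 marks N0=suspect -> (suspect,v1)
Op 8: N0 marks N2=alive -> (alive,v1)
Op 9: N1 marks N2=suspect -> (suspect,v1)
Op 10: N2 marks N1=dead -> (dead,v1)

Answer: N0=alive,0 N1=alive,0 N2=dead,1 N3=alive,0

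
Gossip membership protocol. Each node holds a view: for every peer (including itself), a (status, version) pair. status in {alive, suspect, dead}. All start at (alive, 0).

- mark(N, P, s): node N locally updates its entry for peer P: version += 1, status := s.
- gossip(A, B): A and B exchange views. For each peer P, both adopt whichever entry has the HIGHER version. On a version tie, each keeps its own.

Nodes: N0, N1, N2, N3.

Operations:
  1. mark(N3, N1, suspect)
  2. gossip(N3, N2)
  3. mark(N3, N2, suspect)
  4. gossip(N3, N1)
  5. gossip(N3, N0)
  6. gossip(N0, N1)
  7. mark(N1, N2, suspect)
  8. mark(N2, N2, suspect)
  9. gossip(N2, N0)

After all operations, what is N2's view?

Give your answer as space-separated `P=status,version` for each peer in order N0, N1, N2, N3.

Op 1: N3 marks N1=suspect -> (suspect,v1)
Op 2: gossip N3<->N2 -> N3.N0=(alive,v0) N3.N1=(suspect,v1) N3.N2=(alive,v0) N3.N3=(alive,v0) | N2.N0=(alive,v0) N2.N1=(suspect,v1) N2.N2=(alive,v0) N2.N3=(alive,v0)
Op 3: N3 marks N2=suspect -> (suspect,v1)
Op 4: gossip N3<->N1 -> N3.N0=(alive,v0) N3.N1=(suspect,v1) N3.N2=(suspect,v1) N3.N3=(alive,v0) | N1.N0=(alive,v0) N1.N1=(suspect,v1) N1.N2=(suspect,v1) N1.N3=(alive,v0)
Op 5: gossip N3<->N0 -> N3.N0=(alive,v0) N3.N1=(suspect,v1) N3.N2=(suspect,v1) N3.N3=(alive,v0) | N0.N0=(alive,v0) N0.N1=(suspect,v1) N0.N2=(suspect,v1) N0.N3=(alive,v0)
Op 6: gossip N0<->N1 -> N0.N0=(alive,v0) N0.N1=(suspect,v1) N0.N2=(suspect,v1) N0.N3=(alive,v0) | N1.N0=(alive,v0) N1.N1=(suspect,v1) N1.N2=(suspect,v1) N1.N3=(alive,v0)
Op 7: N1 marks N2=suspect -> (suspect,v2)
Op 8: N2 marks N2=suspect -> (suspect,v1)
Op 9: gossip N2<->N0 -> N2.N0=(alive,v0) N2.N1=(suspect,v1) N2.N2=(suspect,v1) N2.N3=(alive,v0) | N0.N0=(alive,v0) N0.N1=(suspect,v1) N0.N2=(suspect,v1) N0.N3=(alive,v0)

Answer: N0=alive,0 N1=suspect,1 N2=suspect,1 N3=alive,0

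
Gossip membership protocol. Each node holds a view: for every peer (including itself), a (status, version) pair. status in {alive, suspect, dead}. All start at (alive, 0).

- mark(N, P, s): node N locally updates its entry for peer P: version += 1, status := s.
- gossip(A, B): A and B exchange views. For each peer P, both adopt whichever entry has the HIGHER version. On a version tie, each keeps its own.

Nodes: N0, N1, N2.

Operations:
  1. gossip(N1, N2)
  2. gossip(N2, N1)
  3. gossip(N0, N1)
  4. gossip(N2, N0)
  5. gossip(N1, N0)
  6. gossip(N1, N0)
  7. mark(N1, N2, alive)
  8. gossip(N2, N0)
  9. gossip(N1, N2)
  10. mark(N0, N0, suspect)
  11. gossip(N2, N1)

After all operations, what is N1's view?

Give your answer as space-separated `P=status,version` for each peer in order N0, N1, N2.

Answer: N0=alive,0 N1=alive,0 N2=alive,1

Derivation:
Op 1: gossip N1<->N2 -> N1.N0=(alive,v0) N1.N1=(alive,v0) N1.N2=(alive,v0) | N2.N0=(alive,v0) N2.N1=(alive,v0) N2.N2=(alive,v0)
Op 2: gossip N2<->N1 -> N2.N0=(alive,v0) N2.N1=(alive,v0) N2.N2=(alive,v0) | N1.N0=(alive,v0) N1.N1=(alive,v0) N1.N2=(alive,v0)
Op 3: gossip N0<->N1 -> N0.N0=(alive,v0) N0.N1=(alive,v0) N0.N2=(alive,v0) | N1.N0=(alive,v0) N1.N1=(alive,v0) N1.N2=(alive,v0)
Op 4: gossip N2<->N0 -> N2.N0=(alive,v0) N2.N1=(alive,v0) N2.N2=(alive,v0) | N0.N0=(alive,v0) N0.N1=(alive,v0) N0.N2=(alive,v0)
Op 5: gossip N1<->N0 -> N1.N0=(alive,v0) N1.N1=(alive,v0) N1.N2=(alive,v0) | N0.N0=(alive,v0) N0.N1=(alive,v0) N0.N2=(alive,v0)
Op 6: gossip N1<->N0 -> N1.N0=(alive,v0) N1.N1=(alive,v0) N1.N2=(alive,v0) | N0.N0=(alive,v0) N0.N1=(alive,v0) N0.N2=(alive,v0)
Op 7: N1 marks N2=alive -> (alive,v1)
Op 8: gossip N2<->N0 -> N2.N0=(alive,v0) N2.N1=(alive,v0) N2.N2=(alive,v0) | N0.N0=(alive,v0) N0.N1=(alive,v0) N0.N2=(alive,v0)
Op 9: gossip N1<->N2 -> N1.N0=(alive,v0) N1.N1=(alive,v0) N1.N2=(alive,v1) | N2.N0=(alive,v0) N2.N1=(alive,v0) N2.N2=(alive,v1)
Op 10: N0 marks N0=suspect -> (suspect,v1)
Op 11: gossip N2<->N1 -> N2.N0=(alive,v0) N2.N1=(alive,v0) N2.N2=(alive,v1) | N1.N0=(alive,v0) N1.N1=(alive,v0) N1.N2=(alive,v1)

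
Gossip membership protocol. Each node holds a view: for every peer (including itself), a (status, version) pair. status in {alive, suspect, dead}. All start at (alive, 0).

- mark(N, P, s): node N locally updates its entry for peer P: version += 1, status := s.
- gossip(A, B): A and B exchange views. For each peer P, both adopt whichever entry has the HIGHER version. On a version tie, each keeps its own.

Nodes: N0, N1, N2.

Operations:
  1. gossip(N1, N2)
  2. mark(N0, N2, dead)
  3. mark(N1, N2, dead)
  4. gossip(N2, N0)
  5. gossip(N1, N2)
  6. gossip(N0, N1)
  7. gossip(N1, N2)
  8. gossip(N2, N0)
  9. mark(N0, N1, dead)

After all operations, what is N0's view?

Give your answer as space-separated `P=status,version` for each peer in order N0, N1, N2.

Answer: N0=alive,0 N1=dead,1 N2=dead,1

Derivation:
Op 1: gossip N1<->N2 -> N1.N0=(alive,v0) N1.N1=(alive,v0) N1.N2=(alive,v0) | N2.N0=(alive,v0) N2.N1=(alive,v0) N2.N2=(alive,v0)
Op 2: N0 marks N2=dead -> (dead,v1)
Op 3: N1 marks N2=dead -> (dead,v1)
Op 4: gossip N2<->N0 -> N2.N0=(alive,v0) N2.N1=(alive,v0) N2.N2=(dead,v1) | N0.N0=(alive,v0) N0.N1=(alive,v0) N0.N2=(dead,v1)
Op 5: gossip N1<->N2 -> N1.N0=(alive,v0) N1.N1=(alive,v0) N1.N2=(dead,v1) | N2.N0=(alive,v0) N2.N1=(alive,v0) N2.N2=(dead,v1)
Op 6: gossip N0<->N1 -> N0.N0=(alive,v0) N0.N1=(alive,v0) N0.N2=(dead,v1) | N1.N0=(alive,v0) N1.N1=(alive,v0) N1.N2=(dead,v1)
Op 7: gossip N1<->N2 -> N1.N0=(alive,v0) N1.N1=(alive,v0) N1.N2=(dead,v1) | N2.N0=(alive,v0) N2.N1=(alive,v0) N2.N2=(dead,v1)
Op 8: gossip N2<->N0 -> N2.N0=(alive,v0) N2.N1=(alive,v0) N2.N2=(dead,v1) | N0.N0=(alive,v0) N0.N1=(alive,v0) N0.N2=(dead,v1)
Op 9: N0 marks N1=dead -> (dead,v1)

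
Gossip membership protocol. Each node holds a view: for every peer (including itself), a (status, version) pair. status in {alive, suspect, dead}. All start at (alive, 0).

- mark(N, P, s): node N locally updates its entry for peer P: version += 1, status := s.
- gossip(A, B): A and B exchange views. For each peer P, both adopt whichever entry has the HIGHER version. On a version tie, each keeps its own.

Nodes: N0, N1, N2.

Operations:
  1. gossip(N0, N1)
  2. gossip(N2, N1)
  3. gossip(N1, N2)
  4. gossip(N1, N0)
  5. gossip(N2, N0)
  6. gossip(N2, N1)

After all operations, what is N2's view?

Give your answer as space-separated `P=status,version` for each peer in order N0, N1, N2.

Op 1: gossip N0<->N1 -> N0.N0=(alive,v0) N0.N1=(alive,v0) N0.N2=(alive,v0) | N1.N0=(alive,v0) N1.N1=(alive,v0) N1.N2=(alive,v0)
Op 2: gossip N2<->N1 -> N2.N0=(alive,v0) N2.N1=(alive,v0) N2.N2=(alive,v0) | N1.N0=(alive,v0) N1.N1=(alive,v0) N1.N2=(alive,v0)
Op 3: gossip N1<->N2 -> N1.N0=(alive,v0) N1.N1=(alive,v0) N1.N2=(alive,v0) | N2.N0=(alive,v0) N2.N1=(alive,v0) N2.N2=(alive,v0)
Op 4: gossip N1<->N0 -> N1.N0=(alive,v0) N1.N1=(alive,v0) N1.N2=(alive,v0) | N0.N0=(alive,v0) N0.N1=(alive,v0) N0.N2=(alive,v0)
Op 5: gossip N2<->N0 -> N2.N0=(alive,v0) N2.N1=(alive,v0) N2.N2=(alive,v0) | N0.N0=(alive,v0) N0.N1=(alive,v0) N0.N2=(alive,v0)
Op 6: gossip N2<->N1 -> N2.N0=(alive,v0) N2.N1=(alive,v0) N2.N2=(alive,v0) | N1.N0=(alive,v0) N1.N1=(alive,v0) N1.N2=(alive,v0)

Answer: N0=alive,0 N1=alive,0 N2=alive,0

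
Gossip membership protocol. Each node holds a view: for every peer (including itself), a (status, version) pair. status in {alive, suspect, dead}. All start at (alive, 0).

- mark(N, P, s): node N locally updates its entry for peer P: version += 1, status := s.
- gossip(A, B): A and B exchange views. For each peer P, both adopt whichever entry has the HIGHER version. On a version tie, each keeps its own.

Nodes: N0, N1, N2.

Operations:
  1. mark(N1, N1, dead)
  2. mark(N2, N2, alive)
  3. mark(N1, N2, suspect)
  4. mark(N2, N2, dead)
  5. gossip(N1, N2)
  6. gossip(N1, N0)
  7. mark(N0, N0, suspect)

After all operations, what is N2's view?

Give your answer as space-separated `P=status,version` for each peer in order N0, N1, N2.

Op 1: N1 marks N1=dead -> (dead,v1)
Op 2: N2 marks N2=alive -> (alive,v1)
Op 3: N1 marks N2=suspect -> (suspect,v1)
Op 4: N2 marks N2=dead -> (dead,v2)
Op 5: gossip N1<->N2 -> N1.N0=(alive,v0) N1.N1=(dead,v1) N1.N2=(dead,v2) | N2.N0=(alive,v0) N2.N1=(dead,v1) N2.N2=(dead,v2)
Op 6: gossip N1<->N0 -> N1.N0=(alive,v0) N1.N1=(dead,v1) N1.N2=(dead,v2) | N0.N0=(alive,v0) N0.N1=(dead,v1) N0.N2=(dead,v2)
Op 7: N0 marks N0=suspect -> (suspect,v1)

Answer: N0=alive,0 N1=dead,1 N2=dead,2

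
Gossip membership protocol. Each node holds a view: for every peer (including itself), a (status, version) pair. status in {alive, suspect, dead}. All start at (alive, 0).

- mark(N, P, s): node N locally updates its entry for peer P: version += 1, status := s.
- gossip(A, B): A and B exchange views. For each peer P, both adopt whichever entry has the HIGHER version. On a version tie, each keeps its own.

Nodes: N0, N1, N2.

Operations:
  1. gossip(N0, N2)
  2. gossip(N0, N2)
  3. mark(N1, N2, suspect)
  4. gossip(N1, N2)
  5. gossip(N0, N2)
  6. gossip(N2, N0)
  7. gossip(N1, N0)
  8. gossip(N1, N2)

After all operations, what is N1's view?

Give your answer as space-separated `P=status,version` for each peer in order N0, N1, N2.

Answer: N0=alive,0 N1=alive,0 N2=suspect,1

Derivation:
Op 1: gossip N0<->N2 -> N0.N0=(alive,v0) N0.N1=(alive,v0) N0.N2=(alive,v0) | N2.N0=(alive,v0) N2.N1=(alive,v0) N2.N2=(alive,v0)
Op 2: gossip N0<->N2 -> N0.N0=(alive,v0) N0.N1=(alive,v0) N0.N2=(alive,v0) | N2.N0=(alive,v0) N2.N1=(alive,v0) N2.N2=(alive,v0)
Op 3: N1 marks N2=suspect -> (suspect,v1)
Op 4: gossip N1<->N2 -> N1.N0=(alive,v0) N1.N1=(alive,v0) N1.N2=(suspect,v1) | N2.N0=(alive,v0) N2.N1=(alive,v0) N2.N2=(suspect,v1)
Op 5: gossip N0<->N2 -> N0.N0=(alive,v0) N0.N1=(alive,v0) N0.N2=(suspect,v1) | N2.N0=(alive,v0) N2.N1=(alive,v0) N2.N2=(suspect,v1)
Op 6: gossip N2<->N0 -> N2.N0=(alive,v0) N2.N1=(alive,v0) N2.N2=(suspect,v1) | N0.N0=(alive,v0) N0.N1=(alive,v0) N0.N2=(suspect,v1)
Op 7: gossip N1<->N0 -> N1.N0=(alive,v0) N1.N1=(alive,v0) N1.N2=(suspect,v1) | N0.N0=(alive,v0) N0.N1=(alive,v0) N0.N2=(suspect,v1)
Op 8: gossip N1<->N2 -> N1.N0=(alive,v0) N1.N1=(alive,v0) N1.N2=(suspect,v1) | N2.N0=(alive,v0) N2.N1=(alive,v0) N2.N2=(suspect,v1)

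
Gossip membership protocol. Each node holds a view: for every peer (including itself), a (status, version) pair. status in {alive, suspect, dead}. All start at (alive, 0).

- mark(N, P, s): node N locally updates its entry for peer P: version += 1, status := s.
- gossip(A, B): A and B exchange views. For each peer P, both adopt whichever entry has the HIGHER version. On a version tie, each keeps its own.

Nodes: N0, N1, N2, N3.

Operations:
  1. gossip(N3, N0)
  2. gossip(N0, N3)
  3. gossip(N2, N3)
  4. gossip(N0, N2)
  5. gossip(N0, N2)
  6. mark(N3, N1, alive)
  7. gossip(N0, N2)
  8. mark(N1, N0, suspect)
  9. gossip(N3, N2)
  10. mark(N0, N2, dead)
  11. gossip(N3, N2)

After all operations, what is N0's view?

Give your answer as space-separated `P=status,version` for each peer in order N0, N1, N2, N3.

Answer: N0=alive,0 N1=alive,0 N2=dead,1 N3=alive,0

Derivation:
Op 1: gossip N3<->N0 -> N3.N0=(alive,v0) N3.N1=(alive,v0) N3.N2=(alive,v0) N3.N3=(alive,v0) | N0.N0=(alive,v0) N0.N1=(alive,v0) N0.N2=(alive,v0) N0.N3=(alive,v0)
Op 2: gossip N0<->N3 -> N0.N0=(alive,v0) N0.N1=(alive,v0) N0.N2=(alive,v0) N0.N3=(alive,v0) | N3.N0=(alive,v0) N3.N1=(alive,v0) N3.N2=(alive,v0) N3.N3=(alive,v0)
Op 3: gossip N2<->N3 -> N2.N0=(alive,v0) N2.N1=(alive,v0) N2.N2=(alive,v0) N2.N3=(alive,v0) | N3.N0=(alive,v0) N3.N1=(alive,v0) N3.N2=(alive,v0) N3.N3=(alive,v0)
Op 4: gossip N0<->N2 -> N0.N0=(alive,v0) N0.N1=(alive,v0) N0.N2=(alive,v0) N0.N3=(alive,v0) | N2.N0=(alive,v0) N2.N1=(alive,v0) N2.N2=(alive,v0) N2.N3=(alive,v0)
Op 5: gossip N0<->N2 -> N0.N0=(alive,v0) N0.N1=(alive,v0) N0.N2=(alive,v0) N0.N3=(alive,v0) | N2.N0=(alive,v0) N2.N1=(alive,v0) N2.N2=(alive,v0) N2.N3=(alive,v0)
Op 6: N3 marks N1=alive -> (alive,v1)
Op 7: gossip N0<->N2 -> N0.N0=(alive,v0) N0.N1=(alive,v0) N0.N2=(alive,v0) N0.N3=(alive,v0) | N2.N0=(alive,v0) N2.N1=(alive,v0) N2.N2=(alive,v0) N2.N3=(alive,v0)
Op 8: N1 marks N0=suspect -> (suspect,v1)
Op 9: gossip N3<->N2 -> N3.N0=(alive,v0) N3.N1=(alive,v1) N3.N2=(alive,v0) N3.N3=(alive,v0) | N2.N0=(alive,v0) N2.N1=(alive,v1) N2.N2=(alive,v0) N2.N3=(alive,v0)
Op 10: N0 marks N2=dead -> (dead,v1)
Op 11: gossip N3<->N2 -> N3.N0=(alive,v0) N3.N1=(alive,v1) N3.N2=(alive,v0) N3.N3=(alive,v0) | N2.N0=(alive,v0) N2.N1=(alive,v1) N2.N2=(alive,v0) N2.N3=(alive,v0)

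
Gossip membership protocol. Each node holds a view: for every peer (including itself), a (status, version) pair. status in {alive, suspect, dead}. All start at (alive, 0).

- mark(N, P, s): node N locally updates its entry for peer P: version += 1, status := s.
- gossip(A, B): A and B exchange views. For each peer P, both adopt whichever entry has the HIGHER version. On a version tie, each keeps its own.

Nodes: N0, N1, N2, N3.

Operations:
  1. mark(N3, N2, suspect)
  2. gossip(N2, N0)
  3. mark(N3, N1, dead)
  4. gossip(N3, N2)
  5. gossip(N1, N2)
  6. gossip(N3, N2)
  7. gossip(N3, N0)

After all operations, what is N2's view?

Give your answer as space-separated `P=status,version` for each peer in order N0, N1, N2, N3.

Answer: N0=alive,0 N1=dead,1 N2=suspect,1 N3=alive,0

Derivation:
Op 1: N3 marks N2=suspect -> (suspect,v1)
Op 2: gossip N2<->N0 -> N2.N0=(alive,v0) N2.N1=(alive,v0) N2.N2=(alive,v0) N2.N3=(alive,v0) | N0.N0=(alive,v0) N0.N1=(alive,v0) N0.N2=(alive,v0) N0.N3=(alive,v0)
Op 3: N3 marks N1=dead -> (dead,v1)
Op 4: gossip N3<->N2 -> N3.N0=(alive,v0) N3.N1=(dead,v1) N3.N2=(suspect,v1) N3.N3=(alive,v0) | N2.N0=(alive,v0) N2.N1=(dead,v1) N2.N2=(suspect,v1) N2.N3=(alive,v0)
Op 5: gossip N1<->N2 -> N1.N0=(alive,v0) N1.N1=(dead,v1) N1.N2=(suspect,v1) N1.N3=(alive,v0) | N2.N0=(alive,v0) N2.N1=(dead,v1) N2.N2=(suspect,v1) N2.N3=(alive,v0)
Op 6: gossip N3<->N2 -> N3.N0=(alive,v0) N3.N1=(dead,v1) N3.N2=(suspect,v1) N3.N3=(alive,v0) | N2.N0=(alive,v0) N2.N1=(dead,v1) N2.N2=(suspect,v1) N2.N3=(alive,v0)
Op 7: gossip N3<->N0 -> N3.N0=(alive,v0) N3.N1=(dead,v1) N3.N2=(suspect,v1) N3.N3=(alive,v0) | N0.N0=(alive,v0) N0.N1=(dead,v1) N0.N2=(suspect,v1) N0.N3=(alive,v0)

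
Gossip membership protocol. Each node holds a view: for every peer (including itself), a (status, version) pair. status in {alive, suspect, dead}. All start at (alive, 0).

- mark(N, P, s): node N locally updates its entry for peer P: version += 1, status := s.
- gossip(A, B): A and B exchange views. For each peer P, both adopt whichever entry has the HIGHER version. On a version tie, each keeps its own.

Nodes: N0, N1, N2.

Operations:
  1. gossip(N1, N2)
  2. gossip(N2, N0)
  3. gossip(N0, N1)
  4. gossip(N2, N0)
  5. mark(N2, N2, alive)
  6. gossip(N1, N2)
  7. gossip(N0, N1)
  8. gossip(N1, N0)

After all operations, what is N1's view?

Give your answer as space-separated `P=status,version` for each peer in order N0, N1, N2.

Op 1: gossip N1<->N2 -> N1.N0=(alive,v0) N1.N1=(alive,v0) N1.N2=(alive,v0) | N2.N0=(alive,v0) N2.N1=(alive,v0) N2.N2=(alive,v0)
Op 2: gossip N2<->N0 -> N2.N0=(alive,v0) N2.N1=(alive,v0) N2.N2=(alive,v0) | N0.N0=(alive,v0) N0.N1=(alive,v0) N0.N2=(alive,v0)
Op 3: gossip N0<->N1 -> N0.N0=(alive,v0) N0.N1=(alive,v0) N0.N2=(alive,v0) | N1.N0=(alive,v0) N1.N1=(alive,v0) N1.N2=(alive,v0)
Op 4: gossip N2<->N0 -> N2.N0=(alive,v0) N2.N1=(alive,v0) N2.N2=(alive,v0) | N0.N0=(alive,v0) N0.N1=(alive,v0) N0.N2=(alive,v0)
Op 5: N2 marks N2=alive -> (alive,v1)
Op 6: gossip N1<->N2 -> N1.N0=(alive,v0) N1.N1=(alive,v0) N1.N2=(alive,v1) | N2.N0=(alive,v0) N2.N1=(alive,v0) N2.N2=(alive,v1)
Op 7: gossip N0<->N1 -> N0.N0=(alive,v0) N0.N1=(alive,v0) N0.N2=(alive,v1) | N1.N0=(alive,v0) N1.N1=(alive,v0) N1.N2=(alive,v1)
Op 8: gossip N1<->N0 -> N1.N0=(alive,v0) N1.N1=(alive,v0) N1.N2=(alive,v1) | N0.N0=(alive,v0) N0.N1=(alive,v0) N0.N2=(alive,v1)

Answer: N0=alive,0 N1=alive,0 N2=alive,1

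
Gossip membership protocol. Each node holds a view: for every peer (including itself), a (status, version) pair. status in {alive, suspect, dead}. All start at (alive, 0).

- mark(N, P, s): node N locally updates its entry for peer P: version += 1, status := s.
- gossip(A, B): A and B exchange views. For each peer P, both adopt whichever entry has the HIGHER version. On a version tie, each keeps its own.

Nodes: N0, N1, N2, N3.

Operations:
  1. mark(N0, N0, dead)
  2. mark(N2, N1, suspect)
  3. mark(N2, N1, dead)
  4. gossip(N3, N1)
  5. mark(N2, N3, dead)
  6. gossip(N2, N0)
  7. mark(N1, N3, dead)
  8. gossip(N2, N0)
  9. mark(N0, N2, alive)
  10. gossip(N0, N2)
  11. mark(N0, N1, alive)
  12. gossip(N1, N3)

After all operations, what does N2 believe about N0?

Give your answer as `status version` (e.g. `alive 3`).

Answer: dead 1

Derivation:
Op 1: N0 marks N0=dead -> (dead,v1)
Op 2: N2 marks N1=suspect -> (suspect,v1)
Op 3: N2 marks N1=dead -> (dead,v2)
Op 4: gossip N3<->N1 -> N3.N0=(alive,v0) N3.N1=(alive,v0) N3.N2=(alive,v0) N3.N3=(alive,v0) | N1.N0=(alive,v0) N1.N1=(alive,v0) N1.N2=(alive,v0) N1.N3=(alive,v0)
Op 5: N2 marks N3=dead -> (dead,v1)
Op 6: gossip N2<->N0 -> N2.N0=(dead,v1) N2.N1=(dead,v2) N2.N2=(alive,v0) N2.N3=(dead,v1) | N0.N0=(dead,v1) N0.N1=(dead,v2) N0.N2=(alive,v0) N0.N3=(dead,v1)
Op 7: N1 marks N3=dead -> (dead,v1)
Op 8: gossip N2<->N0 -> N2.N0=(dead,v1) N2.N1=(dead,v2) N2.N2=(alive,v0) N2.N3=(dead,v1) | N0.N0=(dead,v1) N0.N1=(dead,v2) N0.N2=(alive,v0) N0.N3=(dead,v1)
Op 9: N0 marks N2=alive -> (alive,v1)
Op 10: gossip N0<->N2 -> N0.N0=(dead,v1) N0.N1=(dead,v2) N0.N2=(alive,v1) N0.N3=(dead,v1) | N2.N0=(dead,v1) N2.N1=(dead,v2) N2.N2=(alive,v1) N2.N3=(dead,v1)
Op 11: N0 marks N1=alive -> (alive,v3)
Op 12: gossip N1<->N3 -> N1.N0=(alive,v0) N1.N1=(alive,v0) N1.N2=(alive,v0) N1.N3=(dead,v1) | N3.N0=(alive,v0) N3.N1=(alive,v0) N3.N2=(alive,v0) N3.N3=(dead,v1)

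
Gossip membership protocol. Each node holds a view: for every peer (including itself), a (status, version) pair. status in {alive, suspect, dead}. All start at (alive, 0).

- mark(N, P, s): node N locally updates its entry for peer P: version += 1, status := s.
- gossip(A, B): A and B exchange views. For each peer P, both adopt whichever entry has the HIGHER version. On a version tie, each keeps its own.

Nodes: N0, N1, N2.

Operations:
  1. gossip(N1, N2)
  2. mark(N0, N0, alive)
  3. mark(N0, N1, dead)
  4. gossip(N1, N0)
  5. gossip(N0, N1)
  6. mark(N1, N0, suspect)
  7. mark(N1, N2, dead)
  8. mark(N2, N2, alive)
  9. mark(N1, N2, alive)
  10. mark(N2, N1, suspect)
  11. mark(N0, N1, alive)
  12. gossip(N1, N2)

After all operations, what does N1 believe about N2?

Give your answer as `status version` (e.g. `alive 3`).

Answer: alive 2

Derivation:
Op 1: gossip N1<->N2 -> N1.N0=(alive,v0) N1.N1=(alive,v0) N1.N2=(alive,v0) | N2.N0=(alive,v0) N2.N1=(alive,v0) N2.N2=(alive,v0)
Op 2: N0 marks N0=alive -> (alive,v1)
Op 3: N0 marks N1=dead -> (dead,v1)
Op 4: gossip N1<->N0 -> N1.N0=(alive,v1) N1.N1=(dead,v1) N1.N2=(alive,v0) | N0.N0=(alive,v1) N0.N1=(dead,v1) N0.N2=(alive,v0)
Op 5: gossip N0<->N1 -> N0.N0=(alive,v1) N0.N1=(dead,v1) N0.N2=(alive,v0) | N1.N0=(alive,v1) N1.N1=(dead,v1) N1.N2=(alive,v0)
Op 6: N1 marks N0=suspect -> (suspect,v2)
Op 7: N1 marks N2=dead -> (dead,v1)
Op 8: N2 marks N2=alive -> (alive,v1)
Op 9: N1 marks N2=alive -> (alive,v2)
Op 10: N2 marks N1=suspect -> (suspect,v1)
Op 11: N0 marks N1=alive -> (alive,v2)
Op 12: gossip N1<->N2 -> N1.N0=(suspect,v2) N1.N1=(dead,v1) N1.N2=(alive,v2) | N2.N0=(suspect,v2) N2.N1=(suspect,v1) N2.N2=(alive,v2)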